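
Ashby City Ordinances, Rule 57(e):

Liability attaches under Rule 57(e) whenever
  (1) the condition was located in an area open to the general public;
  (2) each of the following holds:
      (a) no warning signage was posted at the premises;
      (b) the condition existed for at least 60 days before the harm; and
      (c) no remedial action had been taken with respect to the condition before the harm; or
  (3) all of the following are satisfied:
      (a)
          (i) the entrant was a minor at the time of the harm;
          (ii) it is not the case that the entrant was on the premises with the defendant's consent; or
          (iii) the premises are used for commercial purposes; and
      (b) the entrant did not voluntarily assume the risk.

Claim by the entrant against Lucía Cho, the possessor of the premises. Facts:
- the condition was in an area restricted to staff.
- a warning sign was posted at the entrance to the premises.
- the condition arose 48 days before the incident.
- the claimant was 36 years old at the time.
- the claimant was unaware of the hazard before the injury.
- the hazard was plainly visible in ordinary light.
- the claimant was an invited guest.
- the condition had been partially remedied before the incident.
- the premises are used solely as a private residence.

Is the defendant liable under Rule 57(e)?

(1) public area — not satisfied.
(a) no signage posted — fails.
(b) condition ≥60 days old — fails.
(c) no remedial action — not met.
(2): F AND F AND F → false.
(i) entrant a minor — not satisfied.
(ii) not (consent to enter) — not met.
(iii) commercial use — not satisfied.
(a): F OR F OR F → false.
(b) no assumed risk — met.
(3) = F AND T = false.
Overall = F OR F OR F = false.

No — not liable.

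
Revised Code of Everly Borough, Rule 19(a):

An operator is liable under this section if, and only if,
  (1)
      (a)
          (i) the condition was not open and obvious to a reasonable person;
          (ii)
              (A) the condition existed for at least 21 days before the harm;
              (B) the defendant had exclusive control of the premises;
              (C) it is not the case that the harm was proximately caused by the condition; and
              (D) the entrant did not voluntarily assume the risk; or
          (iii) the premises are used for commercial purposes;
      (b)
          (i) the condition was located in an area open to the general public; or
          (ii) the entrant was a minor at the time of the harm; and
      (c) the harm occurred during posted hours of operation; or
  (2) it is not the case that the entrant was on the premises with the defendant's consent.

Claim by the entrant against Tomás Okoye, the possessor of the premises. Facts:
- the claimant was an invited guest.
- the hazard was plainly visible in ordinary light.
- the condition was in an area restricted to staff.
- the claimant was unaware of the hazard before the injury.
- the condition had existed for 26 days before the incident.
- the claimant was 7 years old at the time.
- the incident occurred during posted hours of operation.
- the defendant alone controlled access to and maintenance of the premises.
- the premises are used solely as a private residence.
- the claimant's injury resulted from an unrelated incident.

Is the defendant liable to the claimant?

(i) not open/obvious — not met.
(A) condition ≥21 days old — satisfied.
(B) exclusive control — met.
(C) not (proximate cause) — satisfied.
(D) no assumed risk — satisfied.
(ii) = T AND T AND T AND T = true.
(iii) commercial use — not satisfied.
(a): F OR T OR F → true.
(i) public area — fails.
(ii) entrant a minor — met.
(b) = F OR T = true.
(c) during posted hours — holds.
(1) = T AND T AND T = true.
(2) not (consent to enter) — not met.
Overall: T OR F → true.

Yes — liable.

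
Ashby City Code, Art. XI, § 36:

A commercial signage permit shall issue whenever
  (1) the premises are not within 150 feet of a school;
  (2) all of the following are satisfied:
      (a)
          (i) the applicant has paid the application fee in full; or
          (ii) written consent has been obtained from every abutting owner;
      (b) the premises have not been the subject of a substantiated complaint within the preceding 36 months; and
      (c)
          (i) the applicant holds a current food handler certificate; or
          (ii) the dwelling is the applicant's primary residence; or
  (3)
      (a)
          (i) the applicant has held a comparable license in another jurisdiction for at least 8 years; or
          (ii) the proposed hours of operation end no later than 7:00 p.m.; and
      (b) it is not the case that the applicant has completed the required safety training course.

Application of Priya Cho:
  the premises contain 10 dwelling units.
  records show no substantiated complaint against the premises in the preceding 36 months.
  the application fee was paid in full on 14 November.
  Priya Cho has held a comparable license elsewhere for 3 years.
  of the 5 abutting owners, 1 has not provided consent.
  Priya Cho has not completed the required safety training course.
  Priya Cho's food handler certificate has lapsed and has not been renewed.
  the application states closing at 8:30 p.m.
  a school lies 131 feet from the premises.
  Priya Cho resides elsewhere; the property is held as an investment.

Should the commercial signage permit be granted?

(1) ≥150 ft from school — not satisfied.
(i) fee paid — holds.
(ii) all abutters consent — not satisfied.
(a): T OR F → true.
(b) no complaint in 36 mo. — met.
(i) food handler cert. — fails.
(ii) primary residence — fails.
(c) = F OR F = false.
So (2) is not satisfied (T AND T AND F).
(i) prior license ≥ 8 yr — not met.
(ii) closes by 7 p.m. — not satisfied.
(a) = F OR F = false.
(b) not (safety training) — met.
(3): F AND T → false.
So Overall is not satisfied (F OR F OR F).

No — denied.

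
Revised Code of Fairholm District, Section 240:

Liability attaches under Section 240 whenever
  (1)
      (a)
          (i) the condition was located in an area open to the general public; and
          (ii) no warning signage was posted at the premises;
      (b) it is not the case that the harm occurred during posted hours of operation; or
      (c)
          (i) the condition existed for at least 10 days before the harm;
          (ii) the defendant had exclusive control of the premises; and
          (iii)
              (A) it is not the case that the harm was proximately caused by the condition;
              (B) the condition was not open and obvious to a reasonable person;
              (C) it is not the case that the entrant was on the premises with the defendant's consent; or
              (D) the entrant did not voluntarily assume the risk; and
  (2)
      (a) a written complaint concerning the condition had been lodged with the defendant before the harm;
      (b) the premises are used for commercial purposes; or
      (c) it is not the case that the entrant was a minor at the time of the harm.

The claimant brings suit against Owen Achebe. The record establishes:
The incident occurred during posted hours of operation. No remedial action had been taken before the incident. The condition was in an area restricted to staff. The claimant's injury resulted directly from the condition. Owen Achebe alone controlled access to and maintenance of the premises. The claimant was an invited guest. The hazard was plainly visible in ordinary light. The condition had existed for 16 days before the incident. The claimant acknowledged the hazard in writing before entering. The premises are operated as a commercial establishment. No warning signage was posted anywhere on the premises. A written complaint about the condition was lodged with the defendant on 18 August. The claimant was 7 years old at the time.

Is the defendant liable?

No — not liable.

(i) public area — not met.
(ii) no signage posted — satisfied.
(a) = F AND T = false.
(b) not (during posted hours) — not met.
(i) condition ≥10 days old — met.
(ii) exclusive control — met.
(A) not (proximate cause) — fails.
(B) not open/obvious — not satisfied.
(C) not (consent to enter) — not met.
(D) no assumed risk — not met.
So (iii) is not satisfied (F OR F OR F OR F).
(c): T AND T AND F → false.
(1): F OR F OR F → false.
(a) complaint lodged — holds.
(b) commercial use — met.
(c) not (entrant a minor) — not satisfied.
(2) = T OR T OR F = true.
Overall: F AND T → false.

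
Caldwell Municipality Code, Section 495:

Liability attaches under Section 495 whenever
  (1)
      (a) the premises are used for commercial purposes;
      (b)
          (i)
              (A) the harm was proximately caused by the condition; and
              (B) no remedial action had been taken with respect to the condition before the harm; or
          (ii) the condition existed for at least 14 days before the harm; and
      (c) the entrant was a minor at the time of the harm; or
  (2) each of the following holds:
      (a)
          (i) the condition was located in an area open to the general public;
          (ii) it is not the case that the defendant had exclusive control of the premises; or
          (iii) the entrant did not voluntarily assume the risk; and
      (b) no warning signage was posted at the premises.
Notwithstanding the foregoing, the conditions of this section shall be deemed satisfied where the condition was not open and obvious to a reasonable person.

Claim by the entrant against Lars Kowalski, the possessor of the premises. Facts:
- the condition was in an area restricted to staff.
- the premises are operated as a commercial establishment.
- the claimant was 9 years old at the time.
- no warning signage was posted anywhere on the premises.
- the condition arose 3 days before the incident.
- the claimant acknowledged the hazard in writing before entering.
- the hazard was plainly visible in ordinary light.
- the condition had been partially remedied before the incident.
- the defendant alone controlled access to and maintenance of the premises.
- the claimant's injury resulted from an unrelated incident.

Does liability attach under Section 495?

(a) commercial use — holds.
(A) proximate cause — fails.
(B) no remedial action — not satisfied.
(i): F AND F → false.
(ii) condition ≥14 days old — fails.
So (b) is not satisfied (F OR F).
(c) entrant a minor — satisfied.
(1): T AND F AND T → false.
(i) public area — fails.
(ii) not (exclusive control) — not satisfied.
(iii) no assumed risk — not satisfied.
So (a) is not satisfied (F OR F OR F).
(b) no signage posted — holds.
So (2) is not satisfied (F AND T).
So Overall is not satisfied (F OR F).
Exception (not open/obvious) — not satisfied.
Result: main false OR exception false → false.

No — not liable.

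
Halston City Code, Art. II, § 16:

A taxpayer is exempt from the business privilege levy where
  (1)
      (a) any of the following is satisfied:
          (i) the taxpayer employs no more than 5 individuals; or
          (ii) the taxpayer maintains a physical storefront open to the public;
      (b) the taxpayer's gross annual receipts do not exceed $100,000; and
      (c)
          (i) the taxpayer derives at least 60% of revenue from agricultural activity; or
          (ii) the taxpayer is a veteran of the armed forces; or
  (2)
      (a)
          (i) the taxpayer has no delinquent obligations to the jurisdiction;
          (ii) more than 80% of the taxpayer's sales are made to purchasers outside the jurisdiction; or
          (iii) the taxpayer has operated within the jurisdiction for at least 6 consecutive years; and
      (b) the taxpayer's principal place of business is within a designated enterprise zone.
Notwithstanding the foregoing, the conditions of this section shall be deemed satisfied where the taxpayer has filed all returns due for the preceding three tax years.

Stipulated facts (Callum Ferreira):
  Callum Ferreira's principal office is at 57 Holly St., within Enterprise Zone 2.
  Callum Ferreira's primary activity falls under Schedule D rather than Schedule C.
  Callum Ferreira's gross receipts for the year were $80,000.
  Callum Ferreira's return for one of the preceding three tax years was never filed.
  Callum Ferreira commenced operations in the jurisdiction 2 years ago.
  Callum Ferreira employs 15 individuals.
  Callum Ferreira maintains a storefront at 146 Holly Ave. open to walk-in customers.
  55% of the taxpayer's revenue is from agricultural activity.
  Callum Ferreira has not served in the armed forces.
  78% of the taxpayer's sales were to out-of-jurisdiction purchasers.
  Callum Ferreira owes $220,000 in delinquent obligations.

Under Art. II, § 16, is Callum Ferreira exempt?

No — not exempt.

(i) ≤ 5 employees — fails.
(ii) has storefront — holds.
(a) = F OR T = true.
(b) receipts ≤ $100,000 — holds.
(i) ≥60% agricultural — not met.
(ii) veteran — not met.
So (c) is not satisfied (F OR F).
So (1) is not satisfied (T AND T AND F).
(i) no delinquency — not satisfied.
(ii) >80% out-of-jur. sales — not satisfied.
(iii) ≥ 6 yrs in jurisdiction — not satisfied.
(a): F OR F OR F → false.
(b) in enterprise zone — holds.
(2) = F AND T = false.
Overall = F OR F = false.
Exception (returns current) — not satisfied.
Result: main false OR exception false → false.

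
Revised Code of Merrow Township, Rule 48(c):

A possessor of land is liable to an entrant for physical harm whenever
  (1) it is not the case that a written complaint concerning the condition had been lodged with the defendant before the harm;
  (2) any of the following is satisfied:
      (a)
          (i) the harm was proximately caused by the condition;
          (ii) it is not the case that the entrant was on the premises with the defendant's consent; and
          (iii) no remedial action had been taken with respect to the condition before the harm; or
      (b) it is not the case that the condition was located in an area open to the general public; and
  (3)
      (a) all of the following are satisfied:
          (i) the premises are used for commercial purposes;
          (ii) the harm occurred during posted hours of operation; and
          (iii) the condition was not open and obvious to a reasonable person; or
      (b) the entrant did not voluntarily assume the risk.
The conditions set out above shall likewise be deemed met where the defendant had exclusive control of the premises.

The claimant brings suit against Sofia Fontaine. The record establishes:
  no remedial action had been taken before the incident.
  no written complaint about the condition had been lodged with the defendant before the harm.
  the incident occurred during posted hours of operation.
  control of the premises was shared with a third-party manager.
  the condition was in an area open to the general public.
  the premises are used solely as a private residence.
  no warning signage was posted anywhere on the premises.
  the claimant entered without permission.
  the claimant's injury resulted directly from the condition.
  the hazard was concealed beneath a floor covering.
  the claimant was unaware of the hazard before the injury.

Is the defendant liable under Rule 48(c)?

(1) not (complaint lodged) — met.
(i) proximate cause — holds.
(ii) not (consent to enter) — met.
(iii) no remedial action — met.
(a): T AND T AND T → true.
(b) not (public area) — fails.
(2) = T OR F = true.
(i) commercial use — not satisfied.
(ii) during posted hours — satisfied.
(iii) not open/obvious — holds.
(a): F AND T AND T → false.
(b) no assumed risk — met.
(3): F OR T → true.
Overall: T AND T AND T → true.
Exception (exclusive control) — not satisfied.
Result: main true OR exception false → true.

Yes — liable.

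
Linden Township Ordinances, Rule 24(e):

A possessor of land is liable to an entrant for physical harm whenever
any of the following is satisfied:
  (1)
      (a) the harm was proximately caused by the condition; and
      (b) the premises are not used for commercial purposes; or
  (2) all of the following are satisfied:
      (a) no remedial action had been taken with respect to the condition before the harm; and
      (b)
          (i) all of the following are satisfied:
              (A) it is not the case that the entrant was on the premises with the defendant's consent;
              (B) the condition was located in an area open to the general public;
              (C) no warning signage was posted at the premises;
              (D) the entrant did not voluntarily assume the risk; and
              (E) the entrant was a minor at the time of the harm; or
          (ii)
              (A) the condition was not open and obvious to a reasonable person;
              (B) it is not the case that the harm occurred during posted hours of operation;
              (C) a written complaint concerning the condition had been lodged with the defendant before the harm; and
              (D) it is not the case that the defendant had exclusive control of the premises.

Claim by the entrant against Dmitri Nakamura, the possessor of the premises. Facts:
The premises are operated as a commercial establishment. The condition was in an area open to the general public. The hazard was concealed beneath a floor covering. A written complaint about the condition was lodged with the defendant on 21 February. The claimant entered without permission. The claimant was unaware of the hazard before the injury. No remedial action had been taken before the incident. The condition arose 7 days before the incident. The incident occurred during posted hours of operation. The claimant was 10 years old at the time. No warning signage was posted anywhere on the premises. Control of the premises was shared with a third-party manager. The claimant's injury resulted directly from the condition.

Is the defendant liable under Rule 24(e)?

(a) proximate cause — holds.
(b) not (commercial use) — fails.
So (1) is not satisfied (T AND F).
(a) no remedial action — holds.
(A) not (consent to enter) — satisfied.
(B) public area — holds.
(C) no signage posted — satisfied.
(D) no assumed risk — holds.
(E) entrant a minor — satisfied.
(i) = T AND T AND T AND T AND T = true.
(A) not open/obvious — holds.
(B) not (during posted hours) — not met.
(C) complaint lodged — met.
(D) not (exclusive control) — met.
(ii) = T AND F AND T AND T = false.
(b): T OR F → true.
(2) = T AND T = true.
Overall = F OR T = true.

Yes — liable.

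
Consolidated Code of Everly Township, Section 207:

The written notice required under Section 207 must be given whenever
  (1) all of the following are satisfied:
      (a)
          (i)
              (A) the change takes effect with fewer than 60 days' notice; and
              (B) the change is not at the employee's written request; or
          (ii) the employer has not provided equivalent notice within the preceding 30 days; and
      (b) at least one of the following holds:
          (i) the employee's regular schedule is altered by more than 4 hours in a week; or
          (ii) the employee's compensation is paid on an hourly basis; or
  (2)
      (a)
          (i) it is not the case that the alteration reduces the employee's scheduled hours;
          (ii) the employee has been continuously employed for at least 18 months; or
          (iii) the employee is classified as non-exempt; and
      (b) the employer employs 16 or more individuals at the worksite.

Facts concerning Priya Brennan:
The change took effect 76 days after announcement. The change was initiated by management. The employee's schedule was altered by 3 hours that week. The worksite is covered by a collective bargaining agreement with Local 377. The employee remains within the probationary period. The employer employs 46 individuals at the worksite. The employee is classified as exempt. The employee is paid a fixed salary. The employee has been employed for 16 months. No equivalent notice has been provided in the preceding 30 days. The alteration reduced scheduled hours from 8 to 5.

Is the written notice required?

(A) < 60 days' notice — not satisfied.
(B) not employee-requested — met.
(i): F AND T → false.
(ii) no recent notice — holds.
(a) = F OR T = true.
(i) schedule shift > 4h — fails.
(ii) hourly-paid — not met.
(b): F OR F → false.
(1) = T AND F = false.
(i) not (hours reduced) — not satisfied.
(ii) tenure ≥ 18 mo. — fails.
(iii) non-exempt — not satisfied.
(a) = F OR F OR F = false.
(b) ≥ 16 at site — holds.
(2) = F AND T = false.
Overall = F OR F = false.

No — not required.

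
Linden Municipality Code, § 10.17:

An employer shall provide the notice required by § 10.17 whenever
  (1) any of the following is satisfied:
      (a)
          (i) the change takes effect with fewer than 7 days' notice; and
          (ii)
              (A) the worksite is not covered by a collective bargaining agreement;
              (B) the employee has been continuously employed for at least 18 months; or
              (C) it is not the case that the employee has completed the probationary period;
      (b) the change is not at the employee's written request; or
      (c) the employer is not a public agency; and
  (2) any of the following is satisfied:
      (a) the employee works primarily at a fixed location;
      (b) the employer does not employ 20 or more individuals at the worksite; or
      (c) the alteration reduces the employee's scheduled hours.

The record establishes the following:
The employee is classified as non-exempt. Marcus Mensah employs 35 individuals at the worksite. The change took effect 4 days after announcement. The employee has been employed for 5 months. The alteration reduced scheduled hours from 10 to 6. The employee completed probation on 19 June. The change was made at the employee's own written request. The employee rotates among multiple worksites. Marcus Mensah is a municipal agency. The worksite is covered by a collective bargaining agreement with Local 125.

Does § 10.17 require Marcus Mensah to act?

(i) < 7 days' notice — met.
(A) no CBA — not satisfied.
(B) tenure ≥ 18 mo. — not satisfied.
(C) not (past probation) — not satisfied.
(ii) = F OR F OR F = false.
(a) = T AND F = false.
(b) not employee-requested — not met.
(c) not (public agency) — fails.
So (1) is not satisfied (F OR F OR F).
(a) fixed location — not satisfied.
(b) not (≥ 20 at site) — fails.
(c) hours reduced — met.
(2) = F OR F OR T = true.
Overall: F AND T → false.

No — not required.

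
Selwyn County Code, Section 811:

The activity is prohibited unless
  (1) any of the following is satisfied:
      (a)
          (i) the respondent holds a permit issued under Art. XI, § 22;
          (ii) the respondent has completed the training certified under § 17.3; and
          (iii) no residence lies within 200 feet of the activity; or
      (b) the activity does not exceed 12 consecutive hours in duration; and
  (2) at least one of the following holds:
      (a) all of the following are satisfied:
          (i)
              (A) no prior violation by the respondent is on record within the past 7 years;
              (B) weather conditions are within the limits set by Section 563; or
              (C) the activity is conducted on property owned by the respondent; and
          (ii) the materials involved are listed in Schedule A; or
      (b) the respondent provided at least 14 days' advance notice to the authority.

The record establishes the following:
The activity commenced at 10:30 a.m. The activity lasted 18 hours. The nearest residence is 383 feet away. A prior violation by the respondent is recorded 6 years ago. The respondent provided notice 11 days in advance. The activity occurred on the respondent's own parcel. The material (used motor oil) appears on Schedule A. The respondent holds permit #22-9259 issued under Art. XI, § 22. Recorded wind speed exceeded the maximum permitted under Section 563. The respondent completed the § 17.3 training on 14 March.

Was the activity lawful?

(i) holds permit — holds.
(ii) training certified — holds.
(iii) no residence in 200 ft — satisfied.
(a) = T AND T AND T = true.
(b) ≤ 12 hrs duration — not met.
So (1) is satisfied (T OR F).
(A) no prior violation — not satisfied.
(B) weather ok — not met.
(C) own property — holds.
(i) = F OR F OR T = true.
(ii) Schedule A material — satisfied.
(a) = T AND T = true.
(b) ≥14 days' notice — not met.
(2): T OR F → true.
Overall: T AND T → true.

Yes — lawful.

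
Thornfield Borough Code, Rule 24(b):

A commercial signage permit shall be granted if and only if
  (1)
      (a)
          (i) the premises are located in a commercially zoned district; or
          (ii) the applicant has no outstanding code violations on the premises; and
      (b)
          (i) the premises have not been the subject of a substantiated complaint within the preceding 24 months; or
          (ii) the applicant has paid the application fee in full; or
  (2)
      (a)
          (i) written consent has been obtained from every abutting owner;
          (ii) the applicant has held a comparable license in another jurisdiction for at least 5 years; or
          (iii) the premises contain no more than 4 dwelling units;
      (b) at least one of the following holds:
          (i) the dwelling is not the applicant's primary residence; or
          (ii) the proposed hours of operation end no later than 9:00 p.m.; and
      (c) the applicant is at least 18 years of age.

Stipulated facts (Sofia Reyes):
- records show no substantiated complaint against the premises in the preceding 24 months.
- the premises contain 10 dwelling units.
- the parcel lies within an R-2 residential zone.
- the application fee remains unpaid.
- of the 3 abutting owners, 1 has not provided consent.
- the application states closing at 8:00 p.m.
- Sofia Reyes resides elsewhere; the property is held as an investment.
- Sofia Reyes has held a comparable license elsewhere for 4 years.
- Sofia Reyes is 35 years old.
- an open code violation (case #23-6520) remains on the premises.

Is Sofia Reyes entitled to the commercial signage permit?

(i) commercially zoned — fails.
(ii) no code violations — not met.
(a) = F OR F = false.
(i) no complaint in 24 mo. — satisfied.
(ii) fee paid — fails.
(b) = T OR F = true.
(1) = F AND T = false.
(i) all abutters consent — fails.
(ii) prior license ≥ 5 yr — not satisfied.
(iii) ≤ 4 units — fails.
So (a) is not satisfied (F OR F OR F).
(i) not (primary residence) — holds.
(ii) closes by 9 p.m. — holds.
So (b) is satisfied (T OR T).
(c) age ≥ 18 — satisfied.
So (2) is not satisfied (F AND T AND T).
Overall = F OR F = false.

No — denied.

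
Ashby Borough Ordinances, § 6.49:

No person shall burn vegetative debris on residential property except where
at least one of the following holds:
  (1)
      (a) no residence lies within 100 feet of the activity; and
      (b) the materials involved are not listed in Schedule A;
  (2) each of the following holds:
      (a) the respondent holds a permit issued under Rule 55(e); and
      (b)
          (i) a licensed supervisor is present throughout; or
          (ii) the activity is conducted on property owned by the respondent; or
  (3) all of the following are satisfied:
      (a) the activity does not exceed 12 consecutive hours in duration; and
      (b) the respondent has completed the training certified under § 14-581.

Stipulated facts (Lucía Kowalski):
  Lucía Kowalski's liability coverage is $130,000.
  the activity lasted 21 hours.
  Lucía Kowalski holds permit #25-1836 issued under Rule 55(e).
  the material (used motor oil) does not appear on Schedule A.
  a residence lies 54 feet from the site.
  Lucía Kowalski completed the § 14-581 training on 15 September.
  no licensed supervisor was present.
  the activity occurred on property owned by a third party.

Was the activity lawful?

(a) no residence in 100 ft — not satisfied.
(b) not (Schedule A material) — holds.
(1): F AND T → false.
(a) holds permit — met.
(i) supervisor present — fails.
(ii) own property — not satisfied.
(b): F OR F → false.
So (2) is not satisfied (T AND F).
(a) ≤ 12 hrs duration — not met.
(b) training certified — holds.
So (3) is not satisfied (F AND T).
Overall: F OR F OR F → false.

No — unlawful.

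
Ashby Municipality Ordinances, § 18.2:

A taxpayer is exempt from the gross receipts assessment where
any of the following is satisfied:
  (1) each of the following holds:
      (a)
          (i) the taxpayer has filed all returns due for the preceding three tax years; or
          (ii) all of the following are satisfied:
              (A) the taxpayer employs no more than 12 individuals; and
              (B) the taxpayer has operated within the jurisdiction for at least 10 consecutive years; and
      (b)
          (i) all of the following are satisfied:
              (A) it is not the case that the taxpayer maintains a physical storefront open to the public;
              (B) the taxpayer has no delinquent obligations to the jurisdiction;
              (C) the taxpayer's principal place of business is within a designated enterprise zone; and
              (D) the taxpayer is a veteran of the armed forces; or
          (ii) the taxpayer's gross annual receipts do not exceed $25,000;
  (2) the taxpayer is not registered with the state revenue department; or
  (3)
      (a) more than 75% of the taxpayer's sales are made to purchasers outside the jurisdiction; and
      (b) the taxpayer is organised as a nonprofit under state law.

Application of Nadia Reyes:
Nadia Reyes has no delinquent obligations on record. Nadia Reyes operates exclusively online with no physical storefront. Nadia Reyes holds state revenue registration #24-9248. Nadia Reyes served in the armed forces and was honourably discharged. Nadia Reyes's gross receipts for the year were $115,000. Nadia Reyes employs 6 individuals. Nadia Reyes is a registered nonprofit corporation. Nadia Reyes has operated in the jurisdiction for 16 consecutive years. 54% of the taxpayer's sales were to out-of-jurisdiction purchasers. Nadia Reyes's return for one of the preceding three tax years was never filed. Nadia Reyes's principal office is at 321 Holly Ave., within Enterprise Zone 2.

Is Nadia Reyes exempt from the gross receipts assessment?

(i) returns current — not satisfied.
(A) ≤ 12 employees — met.
(B) ≥ 10 yrs in jurisdiction — satisfied.
So (ii) is satisfied (T AND T).
(a): F OR T → true.
(A) not (has storefront) — met.
(B) no delinquency — holds.
(C) in enterprise zone — met.
(D) veteran — met.
So (i) is satisfied (T AND T AND T AND T).
(ii) receipts ≤ $25,000 — fails.
(b): T OR F → true.
(1) = T AND T = true.
(2) not (state-registered) — not met.
(a) >75% out-of-jur. sales — not met.
(b) nonprofit — holds.
So (3) is not satisfied (F AND T).
Overall: T OR F OR F → true.

Yes — exempt.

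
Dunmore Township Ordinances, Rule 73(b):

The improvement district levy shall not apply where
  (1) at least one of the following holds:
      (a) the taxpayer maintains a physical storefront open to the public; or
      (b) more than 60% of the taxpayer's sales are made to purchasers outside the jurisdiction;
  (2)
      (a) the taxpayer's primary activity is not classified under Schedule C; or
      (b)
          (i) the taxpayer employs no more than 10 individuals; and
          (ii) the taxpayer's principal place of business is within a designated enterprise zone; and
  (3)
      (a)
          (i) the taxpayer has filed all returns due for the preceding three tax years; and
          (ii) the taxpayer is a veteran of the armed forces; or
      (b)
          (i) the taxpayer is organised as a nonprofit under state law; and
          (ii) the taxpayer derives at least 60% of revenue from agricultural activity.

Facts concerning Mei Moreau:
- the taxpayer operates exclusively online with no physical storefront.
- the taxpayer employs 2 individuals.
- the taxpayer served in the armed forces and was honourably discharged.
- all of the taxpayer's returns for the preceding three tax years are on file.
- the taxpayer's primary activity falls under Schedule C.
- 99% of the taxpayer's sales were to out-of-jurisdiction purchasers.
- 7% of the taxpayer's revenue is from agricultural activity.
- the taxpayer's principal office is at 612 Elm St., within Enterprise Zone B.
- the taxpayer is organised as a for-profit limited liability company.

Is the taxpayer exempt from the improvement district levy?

(a) has storefront — not satisfied.
(b) >60% out-of-jur. sales — holds.
(1): F OR T → true.
(a) not (Schedule C activity) — not satisfied.
(i) ≤ 10 employees — met.
(ii) in enterprise zone — satisfied.
(b): T AND T → true.
(2): F OR T → true.
(i) returns current — satisfied.
(ii) veteran — holds.
(a): T AND T → true.
(i) nonprofit — not met.
(ii) ≥60% agricultural — not satisfied.
(b): F AND F → false.
So (3) is satisfied (T OR F).
Overall = T AND T AND T = true.

Yes — exempt.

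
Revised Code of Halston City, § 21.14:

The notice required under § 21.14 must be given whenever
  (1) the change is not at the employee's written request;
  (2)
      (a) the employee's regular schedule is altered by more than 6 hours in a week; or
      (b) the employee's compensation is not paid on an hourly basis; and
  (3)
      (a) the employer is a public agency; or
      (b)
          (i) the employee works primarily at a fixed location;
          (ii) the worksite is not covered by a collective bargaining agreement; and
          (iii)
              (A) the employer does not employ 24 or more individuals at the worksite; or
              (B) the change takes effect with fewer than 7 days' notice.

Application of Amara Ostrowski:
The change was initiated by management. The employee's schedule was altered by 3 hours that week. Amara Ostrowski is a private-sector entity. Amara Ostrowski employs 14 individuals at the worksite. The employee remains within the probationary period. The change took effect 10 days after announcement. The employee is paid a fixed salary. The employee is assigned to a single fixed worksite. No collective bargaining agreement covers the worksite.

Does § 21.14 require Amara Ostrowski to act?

Yes — required.

(1) not employee-requested — met.
(a) schedule shift > 6h — not satisfied.
(b) not (hourly-paid) — met.
(2): F OR T → true.
(a) public agency — fails.
(i) fixed location — met.
(ii) no CBA — holds.
(A) not (≥ 24 at site) — satisfied.
(B) < 7 days' notice — fails.
So (iii) is satisfied (T OR F).
So (b) is satisfied (T AND T AND T).
(3) = F OR T = true.
Overall = T AND T AND T = true.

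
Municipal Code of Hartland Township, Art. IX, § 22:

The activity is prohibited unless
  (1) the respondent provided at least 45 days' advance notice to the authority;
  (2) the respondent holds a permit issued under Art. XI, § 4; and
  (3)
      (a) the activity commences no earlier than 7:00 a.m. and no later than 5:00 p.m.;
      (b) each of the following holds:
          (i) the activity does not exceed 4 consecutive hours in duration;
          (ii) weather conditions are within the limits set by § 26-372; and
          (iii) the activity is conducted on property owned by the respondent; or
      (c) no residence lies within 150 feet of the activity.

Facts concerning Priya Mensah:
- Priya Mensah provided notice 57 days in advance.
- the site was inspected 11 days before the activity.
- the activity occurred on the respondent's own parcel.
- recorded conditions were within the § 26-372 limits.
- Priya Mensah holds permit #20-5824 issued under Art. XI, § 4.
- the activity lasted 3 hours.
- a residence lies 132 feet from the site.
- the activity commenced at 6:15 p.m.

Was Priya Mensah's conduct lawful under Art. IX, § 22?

Yes — lawful.

(1) ≥45 days' notice — met.
(2) holds permit — met.
(a) start within hours — fails.
(i) ≤ 4 hrs duration — satisfied.
(ii) weather ok — holds.
(iii) own property — holds.
(b): T AND T AND T → true.
(c) no residence in 150 ft — fails.
(3) = F OR T OR F = true.
Overall: T AND T AND T → true.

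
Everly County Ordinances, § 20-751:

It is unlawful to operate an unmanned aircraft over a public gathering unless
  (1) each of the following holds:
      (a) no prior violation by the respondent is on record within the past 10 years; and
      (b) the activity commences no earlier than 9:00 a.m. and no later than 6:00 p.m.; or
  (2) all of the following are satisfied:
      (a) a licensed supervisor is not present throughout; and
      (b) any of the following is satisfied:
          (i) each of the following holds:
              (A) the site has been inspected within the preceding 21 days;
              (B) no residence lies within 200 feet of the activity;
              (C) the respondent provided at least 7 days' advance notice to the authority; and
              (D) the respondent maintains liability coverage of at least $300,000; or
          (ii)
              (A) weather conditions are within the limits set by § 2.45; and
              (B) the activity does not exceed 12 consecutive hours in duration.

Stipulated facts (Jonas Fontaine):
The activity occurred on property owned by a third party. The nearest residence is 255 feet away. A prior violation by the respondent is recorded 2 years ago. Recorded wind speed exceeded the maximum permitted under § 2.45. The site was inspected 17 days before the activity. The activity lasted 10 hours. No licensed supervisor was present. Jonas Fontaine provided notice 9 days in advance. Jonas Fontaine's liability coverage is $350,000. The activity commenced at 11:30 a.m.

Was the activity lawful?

Yes — lawful.

(a) no prior violation — not satisfied.
(b) start within hours — met.
(1) = F AND T = false.
(a) not (supervisor present) — satisfied.
(A) site inspected — satisfied.
(B) no residence in 200 ft — holds.
(C) ≥7 days' notice — holds.
(D) coverage ≥ $300,000 — satisfied.
(i) = T AND T AND T AND T = true.
(A) weather ok — not satisfied.
(B) ≤ 12 hrs duration — satisfied.
(ii) = F AND T = false.
(b): T OR F → true.
(2) = T AND T = true.
Overall = F OR T = true.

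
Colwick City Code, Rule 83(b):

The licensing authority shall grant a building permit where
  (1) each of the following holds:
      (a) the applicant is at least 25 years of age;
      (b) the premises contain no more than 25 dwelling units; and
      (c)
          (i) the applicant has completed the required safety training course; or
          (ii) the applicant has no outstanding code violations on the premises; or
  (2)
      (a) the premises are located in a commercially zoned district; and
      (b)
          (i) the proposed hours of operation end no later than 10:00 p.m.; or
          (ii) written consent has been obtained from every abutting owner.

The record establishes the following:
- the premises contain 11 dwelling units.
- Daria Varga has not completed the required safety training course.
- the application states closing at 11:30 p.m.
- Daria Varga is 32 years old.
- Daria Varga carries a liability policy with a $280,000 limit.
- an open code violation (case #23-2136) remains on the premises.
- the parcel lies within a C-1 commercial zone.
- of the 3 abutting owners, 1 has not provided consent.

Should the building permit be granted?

No — denied.

(a) age ≥ 25 — holds.
(b) ≤ 25 units — met.
(i) safety training — fails.
(ii) no code violations — fails.
So (c) is not satisfied (F OR F).
So (1) is not satisfied (T AND T AND F).
(a) commercially zoned — satisfied.
(i) closes by 10 p.m. — fails.
(ii) all abutters consent — not satisfied.
So (b) is not satisfied (F OR F).
(2) = T AND F = false.
Overall = F OR F = false.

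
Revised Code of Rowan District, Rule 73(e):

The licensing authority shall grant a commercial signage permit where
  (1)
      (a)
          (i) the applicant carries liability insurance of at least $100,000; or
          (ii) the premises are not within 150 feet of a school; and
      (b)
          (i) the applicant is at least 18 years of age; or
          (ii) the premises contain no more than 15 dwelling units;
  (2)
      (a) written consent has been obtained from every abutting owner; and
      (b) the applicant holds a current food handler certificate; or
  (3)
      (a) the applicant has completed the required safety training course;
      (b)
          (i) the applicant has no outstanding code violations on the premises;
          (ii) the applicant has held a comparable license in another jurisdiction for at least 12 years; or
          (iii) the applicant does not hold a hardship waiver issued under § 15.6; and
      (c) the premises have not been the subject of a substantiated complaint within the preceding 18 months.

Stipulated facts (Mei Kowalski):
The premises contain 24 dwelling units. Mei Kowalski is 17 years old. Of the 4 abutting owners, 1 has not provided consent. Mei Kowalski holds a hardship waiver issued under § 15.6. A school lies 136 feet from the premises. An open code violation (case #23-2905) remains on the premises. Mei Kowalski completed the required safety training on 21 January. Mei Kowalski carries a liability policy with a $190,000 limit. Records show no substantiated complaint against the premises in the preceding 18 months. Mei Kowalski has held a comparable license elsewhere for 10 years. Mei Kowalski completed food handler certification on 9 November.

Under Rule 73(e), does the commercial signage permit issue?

(i) insurance ≥ $100,000 — satisfied.
(ii) ≥150 ft from school — not met.
(a) = T OR F = true.
(i) age ≥ 18 — fails.
(ii) ≤ 15 units — fails.
(b) = F OR F = false.
So (1) is not satisfied (T AND F).
(a) all abutters consent — not met.
(b) food handler cert. — met.
So (2) is not satisfied (F AND T).
(a) safety training — met.
(i) no code violations — not satisfied.
(ii) prior license ≥ 12 yr — fails.
(iii) not (hardship waiver) — fails.
So (b) is not satisfied (F OR F OR F).
(c) no complaint in 18 mo. — holds.
So (3) is not satisfied (T AND F AND T).
Overall: F OR F OR F → false.

No — denied.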